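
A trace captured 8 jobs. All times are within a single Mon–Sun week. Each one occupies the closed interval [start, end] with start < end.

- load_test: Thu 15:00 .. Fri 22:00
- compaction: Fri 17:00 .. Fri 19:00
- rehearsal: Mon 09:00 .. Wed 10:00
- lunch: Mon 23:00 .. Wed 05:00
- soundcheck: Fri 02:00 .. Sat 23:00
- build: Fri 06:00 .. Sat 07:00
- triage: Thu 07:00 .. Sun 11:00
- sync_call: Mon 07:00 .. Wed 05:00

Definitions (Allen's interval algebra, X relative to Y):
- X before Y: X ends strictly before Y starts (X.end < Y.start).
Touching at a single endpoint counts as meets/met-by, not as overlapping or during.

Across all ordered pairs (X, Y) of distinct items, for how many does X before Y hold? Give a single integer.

Checking all 56 ordered pairs for relation 'before'; matching pairs in alphabetical order:
(lunch, build): lunch before build ✓
(lunch, compaction): lunch before compaction ✓
(lunch, load_test): lunch before load_test ✓
(lunch, soundcheck): lunch before soundcheck ✓
(lunch, triage): lunch before triage ✓
(rehearsal, build): rehearsal before build ✓
(rehearsal, compaction): rehearsal before compaction ✓
(rehearsal, load_test): rehearsal before load_test ✓
(rehearsal, soundcheck): rehearsal before soundcheck ✓
(rehearsal, triage): rehearsal before triage ✓
(sync_call, build): sync_call before build ✓
(sync_call, compaction): sync_call before compaction ✓
(sync_call, load_test): sync_call before load_test ✓
(sync_call, soundcheck): sync_call before soundcheck ✓
(sync_call, triage): sync_call before triage ✓
Count: 15.

15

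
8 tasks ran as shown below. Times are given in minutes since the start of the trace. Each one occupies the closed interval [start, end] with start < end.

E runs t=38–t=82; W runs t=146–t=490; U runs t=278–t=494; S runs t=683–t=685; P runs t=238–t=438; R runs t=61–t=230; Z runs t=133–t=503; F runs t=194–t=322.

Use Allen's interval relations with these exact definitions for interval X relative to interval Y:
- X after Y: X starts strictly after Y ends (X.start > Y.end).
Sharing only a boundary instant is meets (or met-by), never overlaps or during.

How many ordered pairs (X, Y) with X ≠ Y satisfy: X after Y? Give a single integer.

Checking all 56 ordered pairs for relation 'after'; matching pairs in alphabetical order:
(F, E): F after E ✓
(P, E): P after E ✓
(P, R): P after R ✓
(S, E): S after E ✓
(S, F): S after F ✓
(S, P): S after P ✓
(S, R): S after R ✓
(S, U): S after U ✓
(S, W): S after W ✓
(S, Z): S after Z ✓
(U, E): U after E ✓
(U, R): U after R ✓
(W, E): W after E ✓
(Z, E): Z after E ✓
Count: 14.

14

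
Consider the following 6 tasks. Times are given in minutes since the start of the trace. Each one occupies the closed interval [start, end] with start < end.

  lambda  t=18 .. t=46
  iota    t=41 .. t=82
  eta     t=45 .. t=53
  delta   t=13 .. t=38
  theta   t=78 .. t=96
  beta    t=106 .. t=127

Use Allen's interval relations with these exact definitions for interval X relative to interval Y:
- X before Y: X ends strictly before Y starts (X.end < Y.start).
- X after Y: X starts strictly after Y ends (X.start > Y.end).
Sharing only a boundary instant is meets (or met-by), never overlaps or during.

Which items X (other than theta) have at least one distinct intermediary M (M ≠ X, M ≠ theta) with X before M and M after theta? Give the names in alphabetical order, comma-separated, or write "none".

Target theta = [t=78, t=96].
Intermediaries M with M after theta: beta.
Via beta — items with X before beta: delta, eta, iota, lambda.
Union: delta, eta, iota, lambda.

delta, eta, iota, lambda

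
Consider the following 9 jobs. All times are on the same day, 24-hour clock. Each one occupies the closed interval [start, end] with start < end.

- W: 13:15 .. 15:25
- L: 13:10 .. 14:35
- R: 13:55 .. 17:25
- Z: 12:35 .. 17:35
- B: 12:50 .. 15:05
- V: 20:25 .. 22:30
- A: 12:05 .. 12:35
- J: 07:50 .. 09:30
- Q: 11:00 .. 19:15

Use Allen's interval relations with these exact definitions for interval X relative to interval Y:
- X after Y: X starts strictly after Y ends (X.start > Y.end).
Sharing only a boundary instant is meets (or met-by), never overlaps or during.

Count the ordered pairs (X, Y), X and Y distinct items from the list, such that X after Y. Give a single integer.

Checking all 72 ordered pairs for relation 'after'; matching pairs in alphabetical order:
(A, J): A after J ✓
(B, A): B after A ✓
(B, J): B after J ✓
(L, A): L after A ✓
(L, J): L after J ✓
(Q, J): Q after J ✓
(R, A): R after A ✓
(R, J): R after J ✓
(V, A): V after A ✓
(V, B): V after B ✓
(V, J): V after J ✓
(V, L): V after L ✓
(V, Q): V after Q ✓
(V, R): V after R ✓
(V, W): V after W ✓
(V, Z): V after Z ✓
(W, A): W after A ✓
(W, J): W after J ✓
(Z, J): Z after J ✓
Count: 19.

19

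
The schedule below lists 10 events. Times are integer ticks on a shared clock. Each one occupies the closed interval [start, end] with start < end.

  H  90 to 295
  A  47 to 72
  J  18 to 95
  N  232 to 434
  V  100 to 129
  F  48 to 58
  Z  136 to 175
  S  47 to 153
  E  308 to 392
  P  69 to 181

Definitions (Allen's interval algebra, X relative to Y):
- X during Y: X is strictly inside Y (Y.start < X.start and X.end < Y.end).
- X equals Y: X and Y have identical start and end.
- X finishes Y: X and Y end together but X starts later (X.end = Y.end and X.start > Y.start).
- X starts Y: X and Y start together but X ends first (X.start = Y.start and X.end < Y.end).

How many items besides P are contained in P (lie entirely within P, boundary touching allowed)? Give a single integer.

2

Target P = [69, 181].
A [47, 72] → overlaps → no.
E [308, 392] → after → no.
F [48, 58] → before → no.
H [90, 295] → overlapped-by → no.
J [18, 95] → overlaps → no.
N [232, 434] → after → no.
S [47, 153] → overlaps → no.
V [100, 129] → during → counts.
Z [136, 175] → during → counts.
Total: 2.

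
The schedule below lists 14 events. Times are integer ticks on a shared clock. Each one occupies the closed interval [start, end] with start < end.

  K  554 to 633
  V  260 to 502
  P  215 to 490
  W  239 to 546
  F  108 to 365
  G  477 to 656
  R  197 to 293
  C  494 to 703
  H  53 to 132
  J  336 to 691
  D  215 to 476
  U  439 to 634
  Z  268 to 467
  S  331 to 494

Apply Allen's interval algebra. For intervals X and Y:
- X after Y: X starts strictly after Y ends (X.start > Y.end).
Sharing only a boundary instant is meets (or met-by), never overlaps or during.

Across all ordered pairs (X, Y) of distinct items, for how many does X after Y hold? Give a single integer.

33

Checking all 182 ordered pairs for relation 'after'; matching pairs in alphabetical order:
(C, D): C after D ✓
(C, F): C after F ✓
(C, H): C after H ✓
(C, P): C after P ✓
(C, R): C after R ✓
(C, Z): C after Z ✓
(D, H): D after H ✓
(G, D): G after D ✓
(G, F): G after F ✓
(G, H): G after H ✓
(G, R): G after R ✓
(G, Z): G after Z ✓
(J, H): J after H ✓
(J, R): J after R ✓
(K, D): K after D ✓
(K, F): K after F ✓
(K, H): K after H ✓
(K, P): K after P ✓
(K, R): K after R ✓
(K, S): K after S ✓
(K, V): K after V ✓
(K, W): K after W ✓
(K, Z): K after Z ✓
(P, H): P after H ✓
... plus 9 further pairs not listed.
Count: 33.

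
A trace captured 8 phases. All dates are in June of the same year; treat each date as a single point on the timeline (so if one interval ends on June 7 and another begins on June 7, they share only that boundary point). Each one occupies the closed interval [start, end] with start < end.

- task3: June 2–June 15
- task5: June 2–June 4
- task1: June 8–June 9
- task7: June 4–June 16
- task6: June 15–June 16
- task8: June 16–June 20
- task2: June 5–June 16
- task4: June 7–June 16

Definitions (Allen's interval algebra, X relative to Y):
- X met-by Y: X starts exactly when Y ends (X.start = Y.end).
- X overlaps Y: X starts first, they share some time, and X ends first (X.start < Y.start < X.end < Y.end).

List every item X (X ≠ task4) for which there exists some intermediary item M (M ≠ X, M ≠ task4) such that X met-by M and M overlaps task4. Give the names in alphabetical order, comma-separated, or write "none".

Target task4 = [June 7, June 16].
Intermediaries M with M overlaps task4: task3.
Via task3 — items with X met-by task3: task6.
Union: task6.

task6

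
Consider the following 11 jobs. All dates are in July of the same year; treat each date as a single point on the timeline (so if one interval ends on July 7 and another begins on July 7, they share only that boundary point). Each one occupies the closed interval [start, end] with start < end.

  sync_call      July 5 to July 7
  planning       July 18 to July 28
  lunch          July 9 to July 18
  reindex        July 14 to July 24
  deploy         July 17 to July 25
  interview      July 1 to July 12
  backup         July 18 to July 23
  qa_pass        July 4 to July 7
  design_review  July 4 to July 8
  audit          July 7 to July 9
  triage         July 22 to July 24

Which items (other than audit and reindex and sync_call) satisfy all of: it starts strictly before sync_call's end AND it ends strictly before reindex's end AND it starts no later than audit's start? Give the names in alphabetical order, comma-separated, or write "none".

Conditions: its start is strictly before sync_call's end (X.start < July 7) AND its end is strictly before reindex's end (X.end < July 24) AND its start is no later than audit's start (X.start <= July 7).
backup: start July 18 < July 7? ✗; end July 23 < July 24? ✓; start July 18 <= July 7? ✗ → no.
deploy: start July 17 < July 7? ✗; end July 25 < July 24? ✗; start July 17 <= July 7? ✗ → no.
design_review: start July 4 < July 7? ✓; end July 8 < July 24? ✓; start July 4 <= July 7? ✓ → yes.
interview: start July 1 < July 7? ✓; end July 12 < July 24? ✓; start July 1 <= July 7? ✓ → yes.
lunch: start July 9 < July 7? ✗; end July 18 < July 24? ✓; start July 9 <= July 7? ✗ → no.
planning: start July 18 < July 7? ✗; end July 28 < July 24? ✗; start July 18 <= July 7? ✗ → no.
qa_pass: start July 4 < July 7? ✓; end July 7 < July 24? ✓; start July 4 <= July 7? ✓ → yes.
triage: start July 22 < July 7? ✗; end July 24 < July 24? ✗; start July 22 <= July 7? ✗ → no.
Result: design_review, interview, qa_pass.

design_review, interview, qa_pass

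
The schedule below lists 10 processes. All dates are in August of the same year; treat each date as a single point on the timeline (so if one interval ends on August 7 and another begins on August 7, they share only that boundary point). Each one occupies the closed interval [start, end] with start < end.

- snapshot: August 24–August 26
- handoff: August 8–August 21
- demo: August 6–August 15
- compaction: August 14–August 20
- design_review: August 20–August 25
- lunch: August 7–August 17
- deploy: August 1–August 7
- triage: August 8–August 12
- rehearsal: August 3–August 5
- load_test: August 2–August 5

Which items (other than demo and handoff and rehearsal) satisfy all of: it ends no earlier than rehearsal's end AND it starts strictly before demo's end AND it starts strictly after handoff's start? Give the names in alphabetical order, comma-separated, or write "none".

compaction

Conditions: its end is no earlier than rehearsal's end (X.end >= August 5) AND its start is strictly before demo's end (X.start < August 15) AND its start is strictly after handoff's start (X.start > August 8).
compaction: end August 20 >= August 5? ✓; start August 14 < August 15? ✓; start August 14 > August 8? ✓ → yes.
deploy: end August 7 >= August 5? ✓; start August 1 < August 15? ✓; start August 1 > August 8? ✗ → no.
design_review: end August 25 >= August 5? ✓; start August 20 < August 15? ✗; start August 20 > August 8? ✓ → no.
load_test: end August 5 >= August 5? ✓; start August 2 < August 15? ✓; start August 2 > August 8? ✗ → no.
lunch: end August 17 >= August 5? ✓; start August 7 < August 15? ✓; start August 7 > August 8? ✗ → no.
snapshot: end August 26 >= August 5? ✓; start August 24 < August 15? ✗; start August 24 > August 8? ✓ → no.
triage: end August 12 >= August 5? ✓; start August 8 < August 15? ✓; start August 8 > August 8? ✗ → no.
Result: compaction.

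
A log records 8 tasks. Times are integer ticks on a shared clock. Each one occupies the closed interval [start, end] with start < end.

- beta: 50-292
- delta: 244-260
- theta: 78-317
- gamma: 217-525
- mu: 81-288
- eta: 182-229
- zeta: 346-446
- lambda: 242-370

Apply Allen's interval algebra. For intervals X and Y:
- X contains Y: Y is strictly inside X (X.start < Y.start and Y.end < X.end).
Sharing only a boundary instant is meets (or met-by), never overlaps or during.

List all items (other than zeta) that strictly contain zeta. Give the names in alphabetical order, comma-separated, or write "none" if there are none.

Target zeta = [346, 446].
beta [50, 292] → before → no.
delta [244, 260] → before → no.
eta [182, 229] → before → no.
gamma [217, 525] → contains → yes.
lambda [242, 370] → overlaps → no.
mu [81, 288] → before → no.
theta [78, 317] → before → no.
Result: gamma.

gamma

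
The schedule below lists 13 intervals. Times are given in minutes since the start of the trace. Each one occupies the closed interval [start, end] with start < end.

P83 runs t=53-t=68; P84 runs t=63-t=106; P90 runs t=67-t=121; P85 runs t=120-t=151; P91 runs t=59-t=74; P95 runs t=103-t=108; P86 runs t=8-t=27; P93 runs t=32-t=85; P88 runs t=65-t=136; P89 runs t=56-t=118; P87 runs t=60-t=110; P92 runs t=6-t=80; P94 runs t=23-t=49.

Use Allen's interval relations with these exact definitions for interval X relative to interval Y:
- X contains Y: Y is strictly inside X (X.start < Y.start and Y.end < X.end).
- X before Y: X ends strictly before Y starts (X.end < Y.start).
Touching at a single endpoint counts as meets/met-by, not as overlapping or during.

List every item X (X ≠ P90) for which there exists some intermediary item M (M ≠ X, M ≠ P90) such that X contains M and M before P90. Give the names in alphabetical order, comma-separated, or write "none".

P92

Target P90 = [t=67, t=121].
Intermediaries M with M before P90: P86, P94.
Via P86 — items with X contains P86: P92.
Via P94 — items with X contains P94: P92.
Union: P92.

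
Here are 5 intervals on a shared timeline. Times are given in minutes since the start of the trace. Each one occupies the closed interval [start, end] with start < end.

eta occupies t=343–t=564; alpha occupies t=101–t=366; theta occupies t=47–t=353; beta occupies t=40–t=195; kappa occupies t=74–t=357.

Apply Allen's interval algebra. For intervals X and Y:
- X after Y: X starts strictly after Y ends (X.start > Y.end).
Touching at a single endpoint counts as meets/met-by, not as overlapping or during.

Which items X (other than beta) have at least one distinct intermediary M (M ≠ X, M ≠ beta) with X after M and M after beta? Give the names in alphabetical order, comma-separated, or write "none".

Target beta = [t=40, t=195].
Intermediaries M with M after beta: eta.
Via eta — items with X after eta: none.
Union: none.

none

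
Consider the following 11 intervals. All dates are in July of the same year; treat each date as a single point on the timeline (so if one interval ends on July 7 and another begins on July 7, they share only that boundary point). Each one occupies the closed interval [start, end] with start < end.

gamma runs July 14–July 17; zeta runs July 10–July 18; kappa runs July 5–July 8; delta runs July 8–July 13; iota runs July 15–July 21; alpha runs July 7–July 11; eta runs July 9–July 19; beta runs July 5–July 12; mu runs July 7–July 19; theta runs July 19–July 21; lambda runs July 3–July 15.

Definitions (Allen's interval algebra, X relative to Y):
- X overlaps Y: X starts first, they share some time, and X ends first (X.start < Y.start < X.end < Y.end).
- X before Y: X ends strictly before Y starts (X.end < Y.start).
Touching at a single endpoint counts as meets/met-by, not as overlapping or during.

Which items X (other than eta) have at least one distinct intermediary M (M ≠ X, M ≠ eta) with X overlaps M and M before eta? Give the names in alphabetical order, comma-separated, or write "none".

none

Target eta = [July 9, July 19].
Intermediaries M with M before eta: kappa.
Via kappa — items with X overlaps kappa: none.
Union: none.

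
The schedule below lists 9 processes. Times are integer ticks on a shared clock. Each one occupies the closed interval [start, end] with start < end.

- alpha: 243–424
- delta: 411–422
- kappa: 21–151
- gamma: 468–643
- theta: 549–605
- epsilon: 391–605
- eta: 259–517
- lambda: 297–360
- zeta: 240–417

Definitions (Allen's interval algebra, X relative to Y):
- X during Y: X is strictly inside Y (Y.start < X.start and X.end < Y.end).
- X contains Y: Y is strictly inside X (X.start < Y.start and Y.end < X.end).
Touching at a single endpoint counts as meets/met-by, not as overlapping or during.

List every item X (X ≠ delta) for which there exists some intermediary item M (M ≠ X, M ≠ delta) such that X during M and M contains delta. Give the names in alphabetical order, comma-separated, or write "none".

Target delta = [411, 422].
Intermediaries M with M contains delta: alpha, epsilon, eta.
Via alpha — items with X during alpha: lambda.
Via epsilon — items with X during epsilon: none.
Via eta — items with X during eta: lambda.
Union: lambda.

lambda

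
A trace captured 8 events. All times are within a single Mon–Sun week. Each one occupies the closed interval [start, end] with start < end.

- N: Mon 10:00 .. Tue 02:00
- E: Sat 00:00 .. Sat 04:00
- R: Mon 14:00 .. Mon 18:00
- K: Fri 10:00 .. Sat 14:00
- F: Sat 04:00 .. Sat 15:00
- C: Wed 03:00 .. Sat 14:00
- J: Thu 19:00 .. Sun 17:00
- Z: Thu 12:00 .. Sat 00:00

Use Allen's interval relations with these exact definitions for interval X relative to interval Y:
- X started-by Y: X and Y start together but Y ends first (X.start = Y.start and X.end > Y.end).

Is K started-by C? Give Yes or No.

K = [Fri 10:00, Sat 14:00], C = [Wed 03:00, Sat 14:00].
Actual relation of K to C: finishes.
Asked whether 'started-by' holds → No.

No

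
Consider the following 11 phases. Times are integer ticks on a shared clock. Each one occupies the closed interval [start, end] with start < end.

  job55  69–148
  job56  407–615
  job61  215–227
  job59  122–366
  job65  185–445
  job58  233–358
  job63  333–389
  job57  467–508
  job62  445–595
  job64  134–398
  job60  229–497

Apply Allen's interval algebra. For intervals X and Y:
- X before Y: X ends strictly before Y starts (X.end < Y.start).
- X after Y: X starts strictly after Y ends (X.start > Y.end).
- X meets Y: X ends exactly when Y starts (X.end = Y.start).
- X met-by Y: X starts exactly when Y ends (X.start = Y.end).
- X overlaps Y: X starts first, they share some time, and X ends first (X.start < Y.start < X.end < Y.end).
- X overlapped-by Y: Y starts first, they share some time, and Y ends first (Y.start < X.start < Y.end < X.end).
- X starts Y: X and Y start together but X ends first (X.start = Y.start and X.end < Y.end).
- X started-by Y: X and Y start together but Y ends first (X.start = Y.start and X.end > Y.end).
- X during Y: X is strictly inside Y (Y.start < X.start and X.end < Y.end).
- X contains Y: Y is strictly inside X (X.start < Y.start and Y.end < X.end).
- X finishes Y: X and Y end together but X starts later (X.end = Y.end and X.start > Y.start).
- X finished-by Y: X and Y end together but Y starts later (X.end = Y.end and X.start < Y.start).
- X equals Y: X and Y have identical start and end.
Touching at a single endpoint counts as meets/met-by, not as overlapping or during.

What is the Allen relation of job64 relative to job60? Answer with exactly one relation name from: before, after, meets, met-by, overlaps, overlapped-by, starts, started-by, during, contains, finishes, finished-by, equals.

overlaps

job64 = [134, 398]; job60 = [229, 497].
Compare endpoints: job64.start < job60.start, job64.start < job60.end, job64.end > job60.start, job64.end < job60.end.
That pattern is 'overlaps'.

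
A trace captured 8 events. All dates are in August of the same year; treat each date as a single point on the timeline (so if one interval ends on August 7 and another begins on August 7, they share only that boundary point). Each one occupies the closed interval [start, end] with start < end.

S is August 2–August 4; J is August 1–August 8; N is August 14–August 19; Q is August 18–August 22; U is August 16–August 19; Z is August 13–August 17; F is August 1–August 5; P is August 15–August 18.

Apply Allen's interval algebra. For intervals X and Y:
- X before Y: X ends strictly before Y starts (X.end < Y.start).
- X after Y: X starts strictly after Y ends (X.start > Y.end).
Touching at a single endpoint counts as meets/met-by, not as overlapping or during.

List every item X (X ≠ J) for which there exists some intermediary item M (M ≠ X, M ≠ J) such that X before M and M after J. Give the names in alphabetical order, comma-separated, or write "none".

F, S, Z

Target J = [August 1, August 8].
Intermediaries M with M after J: N, P, Q, U, Z.
Via N — items with X before N: F, S.
Via P — items with X before P: F, S.
Via Q — items with X before Q: F, S, Z.
Via U — items with X before U: F, S.
Via Z — items with X before Z: F, S.
Union: F, S, Z.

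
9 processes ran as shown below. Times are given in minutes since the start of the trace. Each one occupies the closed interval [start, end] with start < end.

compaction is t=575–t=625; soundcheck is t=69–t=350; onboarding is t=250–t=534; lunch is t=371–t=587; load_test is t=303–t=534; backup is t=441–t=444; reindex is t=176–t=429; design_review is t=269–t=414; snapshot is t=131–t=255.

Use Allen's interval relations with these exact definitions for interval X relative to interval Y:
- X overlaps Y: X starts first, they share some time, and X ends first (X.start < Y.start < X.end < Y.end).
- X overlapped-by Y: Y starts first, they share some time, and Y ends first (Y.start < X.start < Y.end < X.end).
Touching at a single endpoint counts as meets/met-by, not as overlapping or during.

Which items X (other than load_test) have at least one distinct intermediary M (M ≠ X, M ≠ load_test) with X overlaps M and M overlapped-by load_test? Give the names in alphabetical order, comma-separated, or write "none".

design_review, onboarding, reindex

Target load_test = [t=303, t=534].
Intermediaries M with M overlapped-by load_test: lunch.
Via lunch — items with X overlaps lunch: design_review, onboarding, reindex.
Union: design_review, onboarding, reindex.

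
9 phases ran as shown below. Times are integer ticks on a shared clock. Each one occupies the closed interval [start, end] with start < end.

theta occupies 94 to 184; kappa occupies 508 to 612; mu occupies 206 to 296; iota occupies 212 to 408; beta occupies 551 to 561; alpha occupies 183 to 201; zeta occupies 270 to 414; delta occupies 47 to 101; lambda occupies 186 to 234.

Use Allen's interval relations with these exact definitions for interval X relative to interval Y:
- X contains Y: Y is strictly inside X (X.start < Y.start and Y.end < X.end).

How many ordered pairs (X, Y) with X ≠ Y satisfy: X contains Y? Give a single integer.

1

Checking all 72 ordered pairs for relation 'contains'; matching pairs in alphabetical order:
(kappa, beta): kappa contains beta ✓
Count: 1.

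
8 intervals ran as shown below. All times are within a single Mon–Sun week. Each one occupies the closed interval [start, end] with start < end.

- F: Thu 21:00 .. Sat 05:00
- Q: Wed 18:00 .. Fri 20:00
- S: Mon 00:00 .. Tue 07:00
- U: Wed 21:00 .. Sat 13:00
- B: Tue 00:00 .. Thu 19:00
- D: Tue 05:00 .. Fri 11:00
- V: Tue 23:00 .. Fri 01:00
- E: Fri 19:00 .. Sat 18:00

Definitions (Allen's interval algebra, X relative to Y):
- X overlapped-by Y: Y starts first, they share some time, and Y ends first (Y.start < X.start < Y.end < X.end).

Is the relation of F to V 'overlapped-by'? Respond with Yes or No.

Yes

F = [Thu 21:00, Sat 05:00], V = [Tue 23:00, Fri 01:00].
Actual relation of F to V: overlapped-by.
Asked whether 'overlapped-by' holds → Yes.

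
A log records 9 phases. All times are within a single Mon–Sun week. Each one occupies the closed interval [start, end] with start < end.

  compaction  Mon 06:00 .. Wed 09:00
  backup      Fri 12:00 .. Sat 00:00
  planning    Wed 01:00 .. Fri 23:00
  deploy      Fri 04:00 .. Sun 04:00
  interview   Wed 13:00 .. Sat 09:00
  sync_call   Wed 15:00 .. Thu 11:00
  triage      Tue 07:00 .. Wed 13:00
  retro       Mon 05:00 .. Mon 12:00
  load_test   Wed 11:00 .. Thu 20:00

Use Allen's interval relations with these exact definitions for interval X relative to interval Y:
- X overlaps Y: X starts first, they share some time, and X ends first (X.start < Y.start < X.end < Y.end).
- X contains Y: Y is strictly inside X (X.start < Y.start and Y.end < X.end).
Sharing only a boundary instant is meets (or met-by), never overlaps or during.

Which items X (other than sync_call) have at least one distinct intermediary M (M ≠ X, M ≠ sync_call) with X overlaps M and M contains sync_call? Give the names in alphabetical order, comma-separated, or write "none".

Target sync_call = [Wed 15:00, Thu 11:00].
Intermediaries M with M contains sync_call: interview, load_test, planning.
Via interview — items with X overlaps interview: load_test, planning.
Via load_test — items with X overlaps load_test: triage.
Via planning — items with X overlaps planning: compaction, triage.
Union: compaction, load_test, planning, triage.

compaction, load_test, planning, triage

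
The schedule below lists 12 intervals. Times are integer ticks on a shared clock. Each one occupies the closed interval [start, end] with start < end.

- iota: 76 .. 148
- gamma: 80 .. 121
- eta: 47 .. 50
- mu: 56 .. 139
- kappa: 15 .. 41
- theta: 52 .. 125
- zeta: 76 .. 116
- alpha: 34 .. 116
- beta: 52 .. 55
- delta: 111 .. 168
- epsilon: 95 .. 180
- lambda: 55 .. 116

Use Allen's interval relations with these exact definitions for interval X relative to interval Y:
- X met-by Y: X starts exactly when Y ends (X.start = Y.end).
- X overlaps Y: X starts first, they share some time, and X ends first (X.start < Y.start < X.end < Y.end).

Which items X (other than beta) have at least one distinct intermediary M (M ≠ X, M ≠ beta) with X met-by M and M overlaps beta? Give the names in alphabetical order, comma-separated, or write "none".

none

Target beta = [52, 55].
Intermediaries M with M overlaps beta: none.
Union: none.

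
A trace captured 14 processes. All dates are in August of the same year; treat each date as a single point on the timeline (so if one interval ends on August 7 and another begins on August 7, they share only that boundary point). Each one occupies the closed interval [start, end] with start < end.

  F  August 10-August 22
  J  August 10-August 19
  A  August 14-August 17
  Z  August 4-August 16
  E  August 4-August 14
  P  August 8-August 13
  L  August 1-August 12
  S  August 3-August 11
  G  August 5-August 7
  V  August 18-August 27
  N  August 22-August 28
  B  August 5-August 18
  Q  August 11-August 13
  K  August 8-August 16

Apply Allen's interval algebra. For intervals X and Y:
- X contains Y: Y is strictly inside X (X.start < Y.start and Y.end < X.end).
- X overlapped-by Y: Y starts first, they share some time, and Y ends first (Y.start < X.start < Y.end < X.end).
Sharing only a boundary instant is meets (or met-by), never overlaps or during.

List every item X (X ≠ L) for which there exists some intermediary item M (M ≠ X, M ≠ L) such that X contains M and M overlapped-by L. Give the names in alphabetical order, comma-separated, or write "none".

Target L = [August 1, August 12].
Intermediaries M with M overlapped-by L: B, E, F, J, K, P, Q, Z.
Via B — items with X contains B: none.
Via E — items with X contains E: none.
Via F — items with X contains F: none.
Via J — items with X contains J: none.
Via K — items with X contains K: B.
Via P — items with X contains P: B, E, Z.
Via Q — items with X contains Q: B, E, F, J, K, Z.
Via Z — items with X contains Z: none.
Union: B, E, F, J, K, Z.

B, E, F, J, K, Z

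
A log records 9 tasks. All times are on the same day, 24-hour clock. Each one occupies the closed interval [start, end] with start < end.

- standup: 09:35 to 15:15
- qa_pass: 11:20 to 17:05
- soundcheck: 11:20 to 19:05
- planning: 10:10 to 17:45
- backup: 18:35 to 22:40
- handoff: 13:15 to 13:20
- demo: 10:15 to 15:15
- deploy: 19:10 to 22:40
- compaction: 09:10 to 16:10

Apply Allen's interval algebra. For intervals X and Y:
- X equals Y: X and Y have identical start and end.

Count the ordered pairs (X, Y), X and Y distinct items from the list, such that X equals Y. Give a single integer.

0

Checking all 72 ordered pairs for relation 'equals'; matching pairs in alphabetical order:
No pair satisfies it.
Count: 0.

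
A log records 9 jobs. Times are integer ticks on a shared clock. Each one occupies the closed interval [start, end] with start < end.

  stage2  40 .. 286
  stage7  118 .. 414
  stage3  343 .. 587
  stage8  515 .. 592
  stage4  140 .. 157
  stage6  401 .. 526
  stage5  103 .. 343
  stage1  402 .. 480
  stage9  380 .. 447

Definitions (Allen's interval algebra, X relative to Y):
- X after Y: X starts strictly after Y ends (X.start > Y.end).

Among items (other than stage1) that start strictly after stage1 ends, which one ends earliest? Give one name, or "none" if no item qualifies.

stage8

Target stage1 = [402, 480].
stage2 [40, 286] → before → excluded.
stage3 [343, 587] → contains → excluded.
stage4 [140, 157] → before → excluded.
stage5 [103, 343] → before → excluded.
stage6 [401, 526] → contains → excluded.
stage7 [118, 414] → overlaps → excluded.
stage8 [515, 592] → after → candidate.
stage9 [380, 447] → overlaps → excluded.
Among candidates, earliest end is 592 → stage8.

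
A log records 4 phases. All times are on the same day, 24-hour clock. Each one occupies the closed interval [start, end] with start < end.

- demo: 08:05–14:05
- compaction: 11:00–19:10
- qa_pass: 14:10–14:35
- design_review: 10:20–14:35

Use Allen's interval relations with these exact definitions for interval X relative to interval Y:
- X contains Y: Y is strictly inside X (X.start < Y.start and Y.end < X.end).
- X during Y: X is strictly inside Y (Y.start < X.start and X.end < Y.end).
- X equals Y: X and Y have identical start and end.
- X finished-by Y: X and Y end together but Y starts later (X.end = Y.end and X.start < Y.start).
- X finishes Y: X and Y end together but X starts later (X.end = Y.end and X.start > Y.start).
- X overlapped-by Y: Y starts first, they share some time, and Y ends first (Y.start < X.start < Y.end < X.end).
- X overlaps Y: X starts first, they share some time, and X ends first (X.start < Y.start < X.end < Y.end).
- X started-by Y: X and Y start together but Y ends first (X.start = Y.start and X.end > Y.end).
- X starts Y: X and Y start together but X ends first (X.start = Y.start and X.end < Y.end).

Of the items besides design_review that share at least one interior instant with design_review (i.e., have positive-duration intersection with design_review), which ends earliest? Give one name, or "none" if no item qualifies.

demo

Target design_review = [10:20, 14:35].
compaction [11:00, 19:10] → overlapped-by → candidate.
demo [08:05, 14:05] → overlaps → candidate.
qa_pass [14:10, 14:35] → finishes → candidate.
Among candidates, earliest end is 14:05 → demo.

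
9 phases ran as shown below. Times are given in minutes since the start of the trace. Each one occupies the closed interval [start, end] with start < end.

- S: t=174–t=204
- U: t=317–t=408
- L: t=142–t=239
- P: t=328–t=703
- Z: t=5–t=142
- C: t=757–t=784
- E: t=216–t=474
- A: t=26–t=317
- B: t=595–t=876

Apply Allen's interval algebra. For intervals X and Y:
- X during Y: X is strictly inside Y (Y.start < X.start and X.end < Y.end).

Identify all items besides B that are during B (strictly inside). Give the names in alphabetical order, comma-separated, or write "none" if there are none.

Target B = [t=595, t=876].
A [t=26, t=317] → before → no.
C [t=757, t=784] → during → yes.
E [t=216, t=474] → before → no.
L [t=142, t=239] → before → no.
P [t=328, t=703] → overlaps → no.
S [t=174, t=204] → before → no.
U [t=317, t=408] → before → no.
Z [t=5, t=142] → before → no.
Result: C.

C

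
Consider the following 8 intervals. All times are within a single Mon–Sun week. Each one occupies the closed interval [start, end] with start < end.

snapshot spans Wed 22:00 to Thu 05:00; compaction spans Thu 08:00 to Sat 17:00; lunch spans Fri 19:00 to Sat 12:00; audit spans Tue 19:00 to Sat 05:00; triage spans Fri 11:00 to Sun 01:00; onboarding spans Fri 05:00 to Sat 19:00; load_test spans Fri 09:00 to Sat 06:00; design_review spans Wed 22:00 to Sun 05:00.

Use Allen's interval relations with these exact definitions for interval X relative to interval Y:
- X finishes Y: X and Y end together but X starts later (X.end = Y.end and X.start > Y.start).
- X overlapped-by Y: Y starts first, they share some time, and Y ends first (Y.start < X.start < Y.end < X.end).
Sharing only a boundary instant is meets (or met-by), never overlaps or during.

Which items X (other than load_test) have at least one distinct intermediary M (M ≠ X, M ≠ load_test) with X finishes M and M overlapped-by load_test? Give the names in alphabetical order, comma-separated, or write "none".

none

Target load_test = [Fri 09:00, Sat 06:00].
Intermediaries M with M overlapped-by load_test: lunch, triage.
Via lunch — items with X finishes lunch: none.
Via triage — items with X finishes triage: none.
Union: none.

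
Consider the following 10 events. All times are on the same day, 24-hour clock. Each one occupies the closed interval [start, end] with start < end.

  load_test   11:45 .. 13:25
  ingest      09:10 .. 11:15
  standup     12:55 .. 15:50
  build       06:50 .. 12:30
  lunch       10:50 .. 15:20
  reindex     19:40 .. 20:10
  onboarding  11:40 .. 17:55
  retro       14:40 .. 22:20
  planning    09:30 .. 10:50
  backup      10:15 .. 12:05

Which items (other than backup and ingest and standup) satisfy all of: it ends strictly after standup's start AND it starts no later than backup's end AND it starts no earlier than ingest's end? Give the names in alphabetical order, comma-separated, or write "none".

load_test, onboarding

Conditions: its end is strictly after standup's start (X.end > 12:55) AND its start is no later than backup's end (X.start <= 12:05) AND its start is no earlier than ingest's end (X.start >= 11:15).
build: end 12:30 > 12:55? ✗; start 06:50 <= 12:05? ✓; start 06:50 >= 11:15? ✗ → no.
load_test: end 13:25 > 12:55? ✓; start 11:45 <= 12:05? ✓; start 11:45 >= 11:15? ✓ → yes.
lunch: end 15:20 > 12:55? ✓; start 10:50 <= 12:05? ✓; start 10:50 >= 11:15? ✗ → no.
onboarding: end 17:55 > 12:55? ✓; start 11:40 <= 12:05? ✓; start 11:40 >= 11:15? ✓ → yes.
planning: end 10:50 > 12:55? ✗; start 09:30 <= 12:05? ✓; start 09:30 >= 11:15? ✗ → no.
reindex: end 20:10 > 12:55? ✓; start 19:40 <= 12:05? ✗; start 19:40 >= 11:15? ✓ → no.
retro: end 22:20 > 12:55? ✓; start 14:40 <= 12:05? ✗; start 14:40 >= 11:15? ✓ → no.
Result: load_test, onboarding.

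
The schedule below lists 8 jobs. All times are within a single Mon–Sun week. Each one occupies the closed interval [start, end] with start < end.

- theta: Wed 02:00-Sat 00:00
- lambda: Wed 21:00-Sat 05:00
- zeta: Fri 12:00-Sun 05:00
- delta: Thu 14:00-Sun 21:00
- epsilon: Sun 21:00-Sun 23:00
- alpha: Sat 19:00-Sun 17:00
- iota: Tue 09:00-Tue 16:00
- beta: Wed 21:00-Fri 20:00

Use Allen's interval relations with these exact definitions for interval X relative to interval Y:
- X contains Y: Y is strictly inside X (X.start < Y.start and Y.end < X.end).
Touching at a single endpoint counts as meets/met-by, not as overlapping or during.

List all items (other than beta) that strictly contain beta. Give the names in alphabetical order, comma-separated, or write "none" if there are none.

Target beta = [Wed 21:00, Fri 20:00].
alpha [Sat 19:00, Sun 17:00] → after → no.
delta [Thu 14:00, Sun 21:00] → overlapped-by → no.
epsilon [Sun 21:00, Sun 23:00] → after → no.
iota [Tue 09:00, Tue 16:00] → before → no.
lambda [Wed 21:00, Sat 05:00] → started-by → no.
theta [Wed 02:00, Sat 00:00] → contains → yes.
zeta [Fri 12:00, Sun 05:00] → overlapped-by → no.
Result: theta.

theta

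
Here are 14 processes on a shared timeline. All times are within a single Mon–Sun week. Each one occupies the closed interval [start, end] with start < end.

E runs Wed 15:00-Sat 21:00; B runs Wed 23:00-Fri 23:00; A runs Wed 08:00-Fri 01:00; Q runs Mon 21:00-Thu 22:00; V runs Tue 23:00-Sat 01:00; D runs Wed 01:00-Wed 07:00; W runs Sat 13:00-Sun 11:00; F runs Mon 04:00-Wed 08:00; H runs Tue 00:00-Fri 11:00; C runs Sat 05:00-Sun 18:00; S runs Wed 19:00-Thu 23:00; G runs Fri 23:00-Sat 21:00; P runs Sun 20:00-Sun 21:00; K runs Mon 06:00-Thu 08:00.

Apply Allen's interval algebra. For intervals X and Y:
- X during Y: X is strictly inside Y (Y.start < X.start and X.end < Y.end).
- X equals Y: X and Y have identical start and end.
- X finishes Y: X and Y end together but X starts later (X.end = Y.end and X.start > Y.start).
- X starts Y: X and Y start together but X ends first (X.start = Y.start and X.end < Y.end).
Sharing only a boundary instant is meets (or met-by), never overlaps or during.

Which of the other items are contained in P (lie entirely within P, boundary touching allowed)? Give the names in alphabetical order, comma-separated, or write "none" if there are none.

none

Target P = [Sun 20:00, Sun 21:00].
A [Wed 08:00, Fri 01:00] → before → no.
B [Wed 23:00, Fri 23:00] → before → no.
C [Sat 05:00, Sun 18:00] → before → no.
D [Wed 01:00, Wed 07:00] → before → no.
E [Wed 15:00, Sat 21:00] → before → no.
F [Mon 04:00, Wed 08:00] → before → no.
G [Fri 23:00, Sat 21:00] → before → no.
H [Tue 00:00, Fri 11:00] → before → no.
K [Mon 06:00, Thu 08:00] → before → no.
Q [Mon 21:00, Thu 22:00] → before → no.
S [Wed 19:00, Thu 23:00] → before → no.
V [Tue 23:00, Sat 01:00] → before → no.
W [Sat 13:00, Sun 11:00] → before → no.
Result: none.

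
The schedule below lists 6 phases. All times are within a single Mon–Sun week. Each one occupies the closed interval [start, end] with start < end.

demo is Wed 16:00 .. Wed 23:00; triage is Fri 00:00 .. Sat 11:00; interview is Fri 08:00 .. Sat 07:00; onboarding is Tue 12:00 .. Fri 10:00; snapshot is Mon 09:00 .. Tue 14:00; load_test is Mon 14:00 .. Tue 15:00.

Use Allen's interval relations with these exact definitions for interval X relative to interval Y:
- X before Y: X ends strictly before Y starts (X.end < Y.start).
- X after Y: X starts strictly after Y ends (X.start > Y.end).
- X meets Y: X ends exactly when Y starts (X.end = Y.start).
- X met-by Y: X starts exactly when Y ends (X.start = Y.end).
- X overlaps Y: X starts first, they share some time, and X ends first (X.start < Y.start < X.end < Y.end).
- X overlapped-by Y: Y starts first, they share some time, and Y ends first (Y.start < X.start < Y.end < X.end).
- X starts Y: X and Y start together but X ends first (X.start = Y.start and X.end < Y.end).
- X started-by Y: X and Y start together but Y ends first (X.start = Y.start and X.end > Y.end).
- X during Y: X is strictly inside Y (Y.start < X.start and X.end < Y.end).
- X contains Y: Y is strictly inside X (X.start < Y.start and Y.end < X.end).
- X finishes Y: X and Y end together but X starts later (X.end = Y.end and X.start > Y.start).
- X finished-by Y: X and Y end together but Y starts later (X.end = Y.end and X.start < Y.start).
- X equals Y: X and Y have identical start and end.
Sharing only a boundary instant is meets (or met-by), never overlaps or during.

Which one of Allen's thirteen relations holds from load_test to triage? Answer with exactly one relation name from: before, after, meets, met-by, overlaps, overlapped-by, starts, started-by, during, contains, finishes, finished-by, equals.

load_test = [Mon 14:00, Tue 15:00]; triage = [Fri 00:00, Sat 11:00].
Compare endpoints: load_test.start < triage.start, load_test.start < triage.end, load_test.end < triage.start, load_test.end < triage.end.
That pattern is 'before'.

before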